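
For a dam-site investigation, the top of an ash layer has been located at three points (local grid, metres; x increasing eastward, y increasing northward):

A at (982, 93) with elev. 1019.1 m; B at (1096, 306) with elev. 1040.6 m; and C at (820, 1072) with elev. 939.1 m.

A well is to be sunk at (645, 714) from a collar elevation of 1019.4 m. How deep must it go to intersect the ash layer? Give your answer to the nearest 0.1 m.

112.1 m

Let the plane be z = a·x + b·y + c.
B−A: 114a + 213b = 21.5;  C−A: −162a + 979b = −80.
Solving gives a = 0.260680, b = −0.038580.
Then c = 1019.1 − a·982 − b·93 = 766.70.
At (645, 714): z_contact = 168.14 − 27.55 + 766.70 = 907.29 m.
Depth below ground = 1019.4 − 907.29 = 112.1 m.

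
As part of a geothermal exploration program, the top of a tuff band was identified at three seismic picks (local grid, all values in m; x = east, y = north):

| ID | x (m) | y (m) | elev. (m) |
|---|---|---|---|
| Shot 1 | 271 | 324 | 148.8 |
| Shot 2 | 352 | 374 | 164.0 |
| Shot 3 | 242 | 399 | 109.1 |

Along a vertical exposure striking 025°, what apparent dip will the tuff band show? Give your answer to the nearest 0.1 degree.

Let the plane be z = a·x + b·y + c.
Shot 2−Shot 1: 81a + 50b = 15.2;  Shot 3−Shot 1: −29a + 75b = −39.7.
Solving gives a = 0.41528, b = −0.36876.
Unit vector along 025° is (sin 25°, cos 25°) = (0.4226, 0.9063).
Slope in that direction = a·(0.4226) + b·(0.9063) = −0.15870.
Apparent dip = arctan|0.15870| = 9.0° (true dip is 29.0°, so apparent ≤ true as expected).

9.0°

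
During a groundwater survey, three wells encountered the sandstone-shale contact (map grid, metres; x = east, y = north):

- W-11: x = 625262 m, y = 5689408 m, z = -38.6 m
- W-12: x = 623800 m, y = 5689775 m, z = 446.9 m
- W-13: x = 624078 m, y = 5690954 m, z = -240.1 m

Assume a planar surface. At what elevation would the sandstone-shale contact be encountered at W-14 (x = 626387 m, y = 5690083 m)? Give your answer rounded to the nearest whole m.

-868 m

Two edge vectors: W-11→W-12 = (-1462, 367, 485.5), W-11→W-13 = (-1184, 1546, -201.5).
Normal n = (W-11→W-12) × (W-11→W-13) = (-824533.5, -869425, -1825724).
So ∂z/∂x = −n_x/n_z = −0.45162001 and ∂z/∂y = −n_y/n_z = −0.47620834.
Intercept c from W-11: -38.6 + 282380.83 + 2709343.55 = 2991685.79.
At (626387, 5690083): z = −282888.9 − 2709665.0 + 2991685.79 = -868.1 m.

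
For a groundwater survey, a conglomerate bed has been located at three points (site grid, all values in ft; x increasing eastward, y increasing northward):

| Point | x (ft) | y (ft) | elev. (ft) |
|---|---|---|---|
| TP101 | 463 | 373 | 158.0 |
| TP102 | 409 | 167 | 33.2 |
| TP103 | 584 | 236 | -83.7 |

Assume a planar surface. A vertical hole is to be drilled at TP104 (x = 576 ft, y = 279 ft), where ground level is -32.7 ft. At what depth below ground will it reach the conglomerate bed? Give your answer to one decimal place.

Let the plane be z = a·x + b·y + c.
TP102−TP101: −54a − 206b = −124.8;  TP103−TP101: 121a − 137b = −241.7.
Solving gives a = −1.01140, b = 0.87095.
Then c = 158 − a·463 − b·373 = 301.42.
At (576, 279): z_contact = −582.57 + 243.00 + 301.42 = -38.16 ft.
Depth below ground = -32.7 − (-38.16) = 5.5 ft.

5.5 ft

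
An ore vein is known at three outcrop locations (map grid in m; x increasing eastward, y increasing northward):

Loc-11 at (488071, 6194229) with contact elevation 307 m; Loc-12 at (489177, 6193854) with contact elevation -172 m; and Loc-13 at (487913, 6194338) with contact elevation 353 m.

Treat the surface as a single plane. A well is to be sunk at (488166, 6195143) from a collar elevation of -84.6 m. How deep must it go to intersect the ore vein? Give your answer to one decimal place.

Two edge vectors: Loc-11→Loc-12 = (1106, -375, -479), Loc-11→Loc-13 = (-158, 109, 46).
Normal n = (Loc-11→Loc-12) × (Loc-11→Loc-13) = (34961, 24806, 61304).
So ∂z/∂x = −n_x/n_z = −0.570289051 and ∂z/∂y = −n_y/n_z = −0.404639175.
Intercept c from Loc-11: 307 + 278341.55 + 2506427.71 = 2785076.26.
At (488166, 6195143): z_contact = −278395.73 − 2506797.55 + 2785076.26 = -117.02 m.
Depth below ground = -84.6 − (-117.02) = 32.4 m.

32.4 m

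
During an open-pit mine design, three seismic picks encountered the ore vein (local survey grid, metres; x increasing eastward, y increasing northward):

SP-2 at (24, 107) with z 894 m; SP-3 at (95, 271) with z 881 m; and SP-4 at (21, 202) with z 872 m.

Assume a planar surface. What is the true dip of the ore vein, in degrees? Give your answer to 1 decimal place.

21.6°

Let the plane be z = a·x + b·y + c.
SP-3−SP-2: 71a + 164b = −13;  SP-4−SP-2: −3a + 95b = −22.
Solving gives a = 0.32790, b = −0.22122.
Gradient magnitude |∇z| = √(a² + b²) = √(0.10752 + 0.04894) = 0.39555.
True dip = arctan(0.39555) = 21.6°, dipping toward NW (azimuth ≈ 304°).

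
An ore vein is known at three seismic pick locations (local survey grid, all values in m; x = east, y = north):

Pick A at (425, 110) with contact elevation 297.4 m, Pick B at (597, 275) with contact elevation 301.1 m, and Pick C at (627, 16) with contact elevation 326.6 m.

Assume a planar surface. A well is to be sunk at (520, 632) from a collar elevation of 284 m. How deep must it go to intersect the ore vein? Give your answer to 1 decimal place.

Two edge vectors: Pick A→Pick B = (172, 165, 3.7), Pick A→Pick C = (202, -94, 29.2).
Normal n = (Pick A→Pick B) × (Pick A→Pick C) = (5165.8, -4275, -49498).
So ∂z/∂x = −n_x/n_z = 0.10436 and ∂z/∂y = −n_y/n_z = −0.08637.
Intercept c from Pick A: 297.4 − 44.35 + 9.50 = 262.55.
At (520, 632): z_contact = 54.27 − 54.58 + 262.55 = 262.23 m.
Depth below ground = 284 − 262.23 = 21.8 m.

21.8 m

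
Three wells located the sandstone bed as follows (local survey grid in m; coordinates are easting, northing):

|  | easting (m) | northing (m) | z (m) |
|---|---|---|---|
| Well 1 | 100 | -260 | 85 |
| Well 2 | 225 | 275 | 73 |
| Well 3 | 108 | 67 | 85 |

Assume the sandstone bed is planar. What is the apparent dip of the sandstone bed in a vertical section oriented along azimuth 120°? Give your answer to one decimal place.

Let the plane be z = a·easting + b·northing + c.
Well 2−Well 1: 125a + 535b = −12;  Well 3−Well 1: 8a + 327b = 0.
Solving gives a = −0.10723, b = 0.00262.
Unit vector along 120° is (sin 120°, cos 120°) = (0.8660, -0.5000).
Slope in that direction = a·(0.8660) + b·(-0.5000) = −0.09417.
Apparent dip = arctan|0.09417| = 5.4° (true dip is 6.1°, so apparent ≤ true as expected).

5.4°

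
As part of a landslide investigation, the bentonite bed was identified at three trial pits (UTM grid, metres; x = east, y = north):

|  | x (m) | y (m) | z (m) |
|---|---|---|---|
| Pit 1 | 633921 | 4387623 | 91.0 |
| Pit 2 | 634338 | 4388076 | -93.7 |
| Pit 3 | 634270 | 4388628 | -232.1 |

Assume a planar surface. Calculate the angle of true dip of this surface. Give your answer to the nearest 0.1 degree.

17.1°

Two edge vectors: Pit 1→Pit 2 = (417, 453, -184.7), Pit 1→Pit 3 = (349, 1005, -323.1).
Normal n = (Pit 1→Pit 2) × (Pit 1→Pit 3) = (39259.2, 70272.4, 260988).
So ∂z/∂x = −n_x/n_z = −0.15043 and ∂z/∂y = −n_y/n_z = −0.26926.
Gradient magnitude |∇z| = √(a² + b²) = √(0.02263 + 0.07250) = 0.30843.
True dip = arctan(0.30843) = 17.1°, dipping toward NNE (azimuth ≈ 029°).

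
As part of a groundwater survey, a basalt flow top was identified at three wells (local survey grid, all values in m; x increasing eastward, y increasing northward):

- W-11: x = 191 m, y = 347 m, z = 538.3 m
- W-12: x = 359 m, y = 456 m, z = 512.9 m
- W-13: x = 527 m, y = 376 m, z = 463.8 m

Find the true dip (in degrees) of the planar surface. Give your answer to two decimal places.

14.80°

Two edge vectors: W-11→W-12 = (168, 109, -25.4), W-11→W-13 = (336, 29, -74.5).
Normal n = (W-11→W-12) × (W-11→W-13) = (-7383.9, 3981.6, -31752).
So ∂z/∂x = −n_x/n_z = −0.23255 and ∂z/∂y = −n_y/n_z = 0.12540.
Gradient magnitude |∇z| = √(a² + b²) = √(0.05408 + 0.01572) = 0.26420.
True dip = arctan(0.26420) = 14.80°, dipping toward ESE (azimuth ≈ 118°).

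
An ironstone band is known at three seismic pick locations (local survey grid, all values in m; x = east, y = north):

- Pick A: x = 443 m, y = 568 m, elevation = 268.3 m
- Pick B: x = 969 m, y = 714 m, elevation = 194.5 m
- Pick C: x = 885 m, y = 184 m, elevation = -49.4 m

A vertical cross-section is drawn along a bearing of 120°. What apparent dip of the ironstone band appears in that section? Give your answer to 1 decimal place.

26.3°

Let the plane be z = a·x + b·y + c.
Pick B−Pick A: 526a + 146b = −73.8;  Pick C−Pick A: 442a − 384b = −317.7.
Solving gives a = −0.28037, b = 0.50462.
Unit vector along 120° is (sin 120°, cos 120°) = (0.8660, -0.5000).
Slope in that direction = a·(0.8660) + b·(-0.5000) = −0.49512.
Apparent dip = arctan|0.49512| = 26.3° (true dip is 30.0°, so apparent ≤ true as expected).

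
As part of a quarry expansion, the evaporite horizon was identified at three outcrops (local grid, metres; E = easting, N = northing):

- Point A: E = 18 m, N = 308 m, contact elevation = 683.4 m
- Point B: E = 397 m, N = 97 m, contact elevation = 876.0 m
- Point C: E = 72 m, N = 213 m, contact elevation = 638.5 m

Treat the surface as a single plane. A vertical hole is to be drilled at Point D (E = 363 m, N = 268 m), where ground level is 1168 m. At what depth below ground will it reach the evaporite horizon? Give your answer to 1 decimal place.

139.9 m

Let the plane be z = a·E + b·N + c.
Point B−Point A: 379a − 211b = 192.6;  Point C−Point A: 54a − 95b = −44.9.
Solving gives a = 1.12839, b = 1.11403.
Then c = 683.4 − a·18 − b·308 = 319.97.
At (363, 268): z_contact = 409.61 + 298.56 + 319.97 = 1028.13 m.
Depth below ground = 1168 − 1028.13 = 139.9 m.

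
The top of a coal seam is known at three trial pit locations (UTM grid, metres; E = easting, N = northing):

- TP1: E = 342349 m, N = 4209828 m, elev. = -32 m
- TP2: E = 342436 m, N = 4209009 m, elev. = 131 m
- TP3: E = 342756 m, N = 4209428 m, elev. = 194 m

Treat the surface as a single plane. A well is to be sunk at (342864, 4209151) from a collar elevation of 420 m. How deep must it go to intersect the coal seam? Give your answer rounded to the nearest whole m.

139 m

Let the plane be z = a·E + b·N + c.
TP2−TP1: 87a − 819b = 163;  TP3−TP1: 407a − 400b = 226.
Solving gives a = 0.40161054, b = −0.15636127.
Then c = -32 − a·342349 − b·4209828 = 520731.10.
At (342864, 4209151): z_contact = 137697.8 − 658148.2 + 520731.10 = 280.7 m.
Depth below ground = 420 − 280.7 = 139 m.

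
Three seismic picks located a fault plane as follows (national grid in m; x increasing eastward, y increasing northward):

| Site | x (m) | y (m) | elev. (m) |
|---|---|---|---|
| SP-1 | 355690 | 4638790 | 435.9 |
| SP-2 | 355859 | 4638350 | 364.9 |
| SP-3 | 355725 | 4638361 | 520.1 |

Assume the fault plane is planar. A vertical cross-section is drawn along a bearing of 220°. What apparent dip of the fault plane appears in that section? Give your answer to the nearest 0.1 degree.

Two edge vectors: SP-1→SP-2 = (169, -440, -71), SP-1→SP-3 = (35, -429, 84.2).
Normal n = (SP-1→SP-2) × (SP-1→SP-3) = (-67507, -16714.8, -57101).
So ∂z/∂x = −n_x/n_z = −1.18224 and ∂z/∂y = −n_y/n_z = −0.29272.
Unit vector along 220° is (sin 220°, cos 220°) = (-0.6428, -0.7660).
Slope in that direction = a·(-0.6428) + b·(-0.7660) = 0.98417.
Apparent dip = arctan|0.98417| = 44.5° (true dip is 50.6°, so apparent ≤ true as expected).

44.5°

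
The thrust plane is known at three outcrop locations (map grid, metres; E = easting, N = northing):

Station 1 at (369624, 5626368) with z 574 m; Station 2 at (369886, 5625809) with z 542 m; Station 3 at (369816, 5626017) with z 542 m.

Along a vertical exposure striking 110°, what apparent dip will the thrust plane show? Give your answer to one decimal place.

19.7°

Let the plane be z = a·E + b·N + c.
Station 2−Station 1: 262a − 559b = −32;  Station 3−Station 1: 192a − 351b = −32.
Solving gives a = −0.43316, b = −0.14578.
Unit vector along 110° is (sin 110°, cos 110°) = (0.9397, -0.3420).
Slope in that direction = a·(0.9397) + b·(-0.3420) = −0.35718.
Apparent dip = arctan|0.35718| = 19.7° (true dip is 24.6°, so apparent ≤ true as expected).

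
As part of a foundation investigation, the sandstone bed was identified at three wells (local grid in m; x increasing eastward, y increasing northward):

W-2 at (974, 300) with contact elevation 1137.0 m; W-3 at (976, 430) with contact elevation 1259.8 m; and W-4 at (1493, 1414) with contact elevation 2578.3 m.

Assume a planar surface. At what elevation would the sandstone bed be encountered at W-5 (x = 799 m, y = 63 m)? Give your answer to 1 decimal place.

Let the plane be z = a·x + b·y + c.
W-3−W-2: 2a + 130b = 122.8;  W-4−W-2: 519a + 1114b = 1441.3.
Solving gives a = 0.775111, b = 0.932691.
Then c = 1137 − a·974 − b·300 = 102.23.
At (799, 63): z = 619.3 + 58.8 + 102.23 = 780.3 m.

780.3 m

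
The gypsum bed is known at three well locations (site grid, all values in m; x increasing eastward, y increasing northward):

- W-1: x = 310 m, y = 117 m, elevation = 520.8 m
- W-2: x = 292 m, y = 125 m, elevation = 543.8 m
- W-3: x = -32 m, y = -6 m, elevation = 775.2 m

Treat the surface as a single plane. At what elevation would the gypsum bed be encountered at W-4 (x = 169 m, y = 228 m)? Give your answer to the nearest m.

733 m

Let the plane be z = a·x + b·y + c.
W-2−W-1: −18a + 8b = 23;  W-3−W-1: −342a − 123b = 254.4.
Solving gives a = −0.98267, b = 0.66400.
Then c = 520.8 − a·310 − b·117 = 747.74.
At (169, 228): z = −166.1 + 151.4 + 747.74 = 733.1 m.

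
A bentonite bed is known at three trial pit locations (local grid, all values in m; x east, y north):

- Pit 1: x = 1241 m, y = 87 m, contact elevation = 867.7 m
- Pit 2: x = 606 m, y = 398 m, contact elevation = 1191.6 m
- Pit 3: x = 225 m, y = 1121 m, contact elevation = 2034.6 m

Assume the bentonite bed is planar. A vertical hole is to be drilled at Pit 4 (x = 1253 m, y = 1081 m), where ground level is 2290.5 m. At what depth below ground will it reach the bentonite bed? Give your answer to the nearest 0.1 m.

Two edge vectors: Pit 1→Pit 2 = (-635, 311, 323.9), Pit 1→Pit 3 = (-1016, 1034, 1166.9).
Normal n = (Pit 1→Pit 2) × (Pit 1→Pit 3) = (27993.3, 411899.1, -340614).
So ∂z/∂x = −n_x/n_z = 0.082185 and ∂z/∂y = −n_y/n_z = 1.209284.
Intercept c from Pit 1: 867.7 − 101.99 − 105.21 = 660.50.
At (1253, 1081): z_contact = 102.98 + 1307.24 + 660.50 = 2070.71 m.
Depth below ground = 2290.5 − 2070.71 = 219.8 m.

219.8 m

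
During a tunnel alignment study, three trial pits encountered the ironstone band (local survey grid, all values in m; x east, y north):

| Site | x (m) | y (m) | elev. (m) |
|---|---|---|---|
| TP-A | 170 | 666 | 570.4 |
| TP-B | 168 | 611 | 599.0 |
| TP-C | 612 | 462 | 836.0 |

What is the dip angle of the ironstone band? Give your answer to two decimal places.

Two edge vectors: TP-A→TP-B = (-2, -55, 28.6), TP-A→TP-C = (442, -204, 265.6).
Normal n = (TP-A→TP-B) × (TP-A→TP-C) = (-8773.6, 13172.4, 24718).
So ∂z/∂x = −n_x/n_z = 0.35495 and ∂z/∂y = −n_y/n_z = −0.53291.
Gradient magnitude |∇z| = √(a² + b²) = √(0.12599 + 0.28399) = 0.64030.
True dip = arctan(0.64030) = 32.63°, dipping toward NNW (azimuth ≈ 326°).

32.63°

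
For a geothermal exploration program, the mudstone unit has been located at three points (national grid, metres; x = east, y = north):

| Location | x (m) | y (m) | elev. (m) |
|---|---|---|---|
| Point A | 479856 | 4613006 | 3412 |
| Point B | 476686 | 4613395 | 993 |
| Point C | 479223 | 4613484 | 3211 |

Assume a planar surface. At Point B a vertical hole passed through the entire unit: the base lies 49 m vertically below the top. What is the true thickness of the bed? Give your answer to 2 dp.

32.90 m

Two edge vectors: Point A→Point B = (-3170, 389, -2419), Point A→Point C = (-633, 478, -201).
Normal n = (Point A→Point B) × (Point A→Point C) = (1078093, 894057, -1269023).
So ∂z/∂x = −n_x/n_z = 0.84955 and ∂z/∂y = −n_y/n_z = 0.70452.
|∇z| = √(a²+b²) = 1.10367, so dip δ = arctan(1.10367) = 47.82°.
True thickness = vertical thickness × cos δ = 49 × cos 47.82° = 32.90 m.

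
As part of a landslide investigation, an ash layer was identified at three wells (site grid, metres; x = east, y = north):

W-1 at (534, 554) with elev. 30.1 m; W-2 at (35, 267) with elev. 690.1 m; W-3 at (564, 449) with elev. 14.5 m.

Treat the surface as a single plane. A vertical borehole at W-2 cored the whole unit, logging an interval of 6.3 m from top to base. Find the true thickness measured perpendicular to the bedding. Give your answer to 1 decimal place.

4.0 m

Let the plane be z = a·x + b·y + c.
W-2−W-1: −499a − 287b = 660;  W-3−W-1: 30a − 105b = −15.6.
Solving gives a = −1.20936, b = −0.19696.
|∇z| = √(a²+b²) = 1.22530, so dip δ = arctan(1.22530) = 50.78°.
True thickness = vertical thickness × cos δ = 6.3 × cos 50.78° = 4.0 m.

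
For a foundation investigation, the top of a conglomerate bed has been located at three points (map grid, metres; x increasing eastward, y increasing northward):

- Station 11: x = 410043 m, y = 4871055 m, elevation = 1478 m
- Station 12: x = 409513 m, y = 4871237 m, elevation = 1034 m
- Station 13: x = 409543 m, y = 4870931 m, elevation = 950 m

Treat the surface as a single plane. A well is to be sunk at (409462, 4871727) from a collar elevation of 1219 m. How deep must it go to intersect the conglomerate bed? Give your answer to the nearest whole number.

53 m

Let the plane be z = a·x + b·y + c.
Station 12−Station 11: −530a + 182b = −444;  Station 13−Station 11: −500a − 124b = −528.
Solving gives a = 0.96447167, b = 0.36906585.
Then c = 1478 − a·410043 − b·4871055 = −2191736.91.
At (409462, 4871727): z_contact = 394914.5 + 1797988.1 − 2191736.91 = 1165.7 m.
Depth below ground = 1219 − 1165.7 = 53 m.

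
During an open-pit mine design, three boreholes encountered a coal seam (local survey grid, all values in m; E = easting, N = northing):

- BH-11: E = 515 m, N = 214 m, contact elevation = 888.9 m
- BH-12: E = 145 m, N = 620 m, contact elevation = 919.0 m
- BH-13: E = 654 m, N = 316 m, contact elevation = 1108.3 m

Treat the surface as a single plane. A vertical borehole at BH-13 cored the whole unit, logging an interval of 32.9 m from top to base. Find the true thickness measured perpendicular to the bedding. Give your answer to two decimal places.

20.19 m

Let the plane be z = a·E + b·N + c.
BH-12−BH-11: −370a + 406b = 30.1;  BH-13−BH-11: 139a + 102b = 219.4.
Solving gives a = 0.91327, b = 0.90643.
|∇z| = √(a²+b²) = 1.28673, so dip δ = arctan(1.28673) = 52.15°.
True thickness = vertical thickness × cos δ = 32.9 × cos 52.15° = 20.19 m.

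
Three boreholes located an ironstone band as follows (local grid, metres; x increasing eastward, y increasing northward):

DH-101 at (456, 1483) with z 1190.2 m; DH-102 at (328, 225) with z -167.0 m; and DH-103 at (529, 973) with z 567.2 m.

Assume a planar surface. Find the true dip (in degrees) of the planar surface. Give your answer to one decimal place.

Two edge vectors: DH-101→DH-102 = (-128, -1258, -1357.2), DH-101→DH-103 = (73, -510, -623).
Normal n = (DH-101→DH-102) × (DH-101→DH-103) = (91562, -178819.6, 157114).
So ∂z/∂x = −n_x/n_z = −0.58277 and ∂z/∂y = −n_y/n_z = 1.13815.
Gradient magnitude |∇z| = √(a² + b²) = √(0.33963 + 1.29539) = 1.27868.
True dip = arctan(1.27868) = 52.0°, dipping toward SSE (azimuth ≈ 153°).

52.0°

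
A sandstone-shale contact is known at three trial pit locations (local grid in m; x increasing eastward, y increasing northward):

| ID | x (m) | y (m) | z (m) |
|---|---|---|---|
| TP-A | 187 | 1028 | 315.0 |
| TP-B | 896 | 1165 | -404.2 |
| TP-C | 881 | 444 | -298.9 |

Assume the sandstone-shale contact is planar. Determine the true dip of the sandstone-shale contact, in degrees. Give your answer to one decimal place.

44.9°

Two edge vectors: TP-A→TP-B = (709, 137, -719.2), TP-A→TP-C = (694, -584, -613.9).
Normal n = (TP-A→TP-B) × (TP-A→TP-C) = (-504117.1, -63869.7, -509134).
So ∂z/∂x = −n_x/n_z = −0.99015 and ∂z/∂y = −n_y/n_z = −0.12545.
Gradient magnitude |∇z| = √(a² + b²) = √(0.98039 + 0.01574) = 0.99806.
True dip = arctan(0.99806) = 44.9°, dipping toward E (azimuth ≈ 083°).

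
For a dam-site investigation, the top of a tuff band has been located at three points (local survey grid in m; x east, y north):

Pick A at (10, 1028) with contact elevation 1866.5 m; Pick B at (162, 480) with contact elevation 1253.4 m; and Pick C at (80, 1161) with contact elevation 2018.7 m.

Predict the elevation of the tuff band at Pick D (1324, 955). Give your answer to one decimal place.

1826.0 m

Let the plane be z = a·x + b·y + c.
Pick B−Pick A: 152a − 548b = −613.1;  Pick C−Pick A: 70a + 133b = 152.2.
Solving gives a = 0.031810, b = 1.127619.
Then c = 1866.5 − a·10 − b·1028 = 706.99.
At (1324, 955): z = 42.1 + 1076.9 + 706.99 = 1826.0 m.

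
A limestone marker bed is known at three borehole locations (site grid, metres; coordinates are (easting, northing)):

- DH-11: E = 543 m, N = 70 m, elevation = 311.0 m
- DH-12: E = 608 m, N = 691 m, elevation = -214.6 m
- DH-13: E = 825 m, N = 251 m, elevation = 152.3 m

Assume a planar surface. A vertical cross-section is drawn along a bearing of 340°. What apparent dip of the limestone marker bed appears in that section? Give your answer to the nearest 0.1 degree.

38.2°

Let the plane be z = a·E + b·N + c.
DH-12−DH-11: 65a + 621b = −525.6;  DH-13−DH-11: 282a + 181b = −158.7.
Solving gives a = −0.02093, b = −0.84419.
Unit vector along 340° is (sin 340°, cos 340°) = (-0.3420, 0.9397).
Slope in that direction = a·(-0.3420) + b·(0.9397) = −0.78612.
Apparent dip = arctan|0.78612| = 38.2° (true dip is 40.2°, so apparent ≤ true as expected).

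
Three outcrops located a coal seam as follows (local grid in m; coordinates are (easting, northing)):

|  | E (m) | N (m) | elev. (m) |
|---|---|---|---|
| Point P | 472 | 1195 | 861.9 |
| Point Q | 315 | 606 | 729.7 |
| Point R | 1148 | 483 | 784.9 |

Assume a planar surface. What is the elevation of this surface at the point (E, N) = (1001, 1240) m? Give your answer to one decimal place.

921.4 m

Let the plane be z = a·E + b·N + c.
Point Q−Point P: −157a − 589b = −132.2;  Point R−Point P: 676a − 712b = −77.
Solving gives a = 0.095644, b = 0.198954.
Then c = 861.9 − a·472 − b·1195 = 579.01.
At (1001, 1240): z = 95.7 + 246.7 + 579.01 = 921.4 m.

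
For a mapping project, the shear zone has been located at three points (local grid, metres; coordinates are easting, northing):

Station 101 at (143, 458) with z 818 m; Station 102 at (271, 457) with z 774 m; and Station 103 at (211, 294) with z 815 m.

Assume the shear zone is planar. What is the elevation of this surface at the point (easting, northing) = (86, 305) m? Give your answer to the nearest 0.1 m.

Two edge vectors: Station 101→Station 102 = (128, -1, -44), Station 101→Station 103 = (68, -164, -3).
Normal n = (Station 101→Station 102) × (Station 101→Station 103) = (-7213, -2608, -20924).
So ∂z/∂easting = −n_x/n_z = −0.34472 and ∂z/∂northing = −n_y/n_z = −0.12464.
Intercept c from Station 101: 818 + 49.30 + 57.09 = 924.38.
At (86, 305): z = −29.6 − 38.0 + 924.38 = 856.7 m.

856.7 m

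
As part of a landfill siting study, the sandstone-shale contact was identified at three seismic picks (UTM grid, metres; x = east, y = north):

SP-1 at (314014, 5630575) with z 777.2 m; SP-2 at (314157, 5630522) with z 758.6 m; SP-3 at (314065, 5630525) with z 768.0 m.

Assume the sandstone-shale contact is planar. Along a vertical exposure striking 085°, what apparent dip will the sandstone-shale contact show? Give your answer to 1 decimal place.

Two edge vectors: SP-1→SP-2 = (143, -53, -18.6), SP-1→SP-3 = (51, -50, -9.2).
Normal n = (SP-1→SP-2) × (SP-1→SP-3) = (-442.4, 367, -4447).
So ∂z/∂x = −n_x/n_z = −0.09948 and ∂z/∂y = −n_y/n_z = 0.08253.
Unit vector along 085° is (sin 85°, cos 85°) = (0.9962, 0.0872).
Slope in that direction = a·(0.9962) + b·(0.0872) = −0.09191.
Apparent dip = arctan|0.09191| = 5.3° (true dip is 7.4°, so apparent ≤ true as expected).

5.3°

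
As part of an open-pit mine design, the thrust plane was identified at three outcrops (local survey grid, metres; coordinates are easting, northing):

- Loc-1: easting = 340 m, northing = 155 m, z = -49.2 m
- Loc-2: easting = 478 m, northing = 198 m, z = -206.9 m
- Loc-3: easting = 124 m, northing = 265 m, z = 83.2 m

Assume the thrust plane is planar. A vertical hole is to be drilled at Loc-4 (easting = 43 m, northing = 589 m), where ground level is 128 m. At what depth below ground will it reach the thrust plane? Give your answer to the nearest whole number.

178 m

Two edge vectors: Loc-1→Loc-2 = (138, 43, -157.7), Loc-1→Loc-3 = (-216, 110, 132.4).
Normal n = (Loc-1→Loc-2) × (Loc-1→Loc-3) = (23040.2, 15792, 24468).
So ∂z/∂easting = −n_x/n_z = −0.94165 and ∂z/∂northing = −n_y/n_z = −0.64541.
Intercept c from Loc-1: -49.2 + 320.16 + 100.04 = 371.00.
At (43, 589): z_contact = −40.5 − 380.1 + 371.00 = -49.6 m.
Depth below ground = 128 − (-49.6) = 178 m.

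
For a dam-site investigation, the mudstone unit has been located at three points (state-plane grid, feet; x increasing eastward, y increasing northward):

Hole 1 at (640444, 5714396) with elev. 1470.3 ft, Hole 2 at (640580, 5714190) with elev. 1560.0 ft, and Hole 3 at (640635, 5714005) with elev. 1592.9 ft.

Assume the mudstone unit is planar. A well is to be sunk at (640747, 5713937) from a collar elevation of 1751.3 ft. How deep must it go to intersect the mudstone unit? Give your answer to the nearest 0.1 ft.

81.2 ft

Two edge vectors: Hole 1→Hole 2 = (136, -206, 89.7), Hole 1→Hole 3 = (191, -391, 122.6).
Normal n = (Hole 1→Hole 2) × (Hole 1→Hole 3) = (9817.1, 459.1, -13830).
So ∂z/∂x = −n_x/n_z = 0.709840926 and ∂z/∂y = −n_y/n_z = 0.033195951.
Intercept c from Hole 1: 1470.3 − 454613.36 − 189694.81 = −642837.87.
At (640747, 5713937): z_contact = 454828.44 + 189679.57 − 642837.87 = 1670.14 ft.
Depth below ground = 1751.3 − 1670.14 = 81.2 ft.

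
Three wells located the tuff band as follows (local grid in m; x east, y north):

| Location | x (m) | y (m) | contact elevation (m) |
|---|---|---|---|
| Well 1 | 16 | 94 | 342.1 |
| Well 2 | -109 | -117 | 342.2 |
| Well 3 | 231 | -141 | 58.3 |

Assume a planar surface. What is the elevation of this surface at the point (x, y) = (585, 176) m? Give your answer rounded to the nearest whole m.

-75 m

Let the plane be z = a·x + b·y + c.
Well 2−Well 1: −125a − 211b = 0.1;  Well 3−Well 1: 215a − 235b = −283.8.
Solving gives a = −0.80152, b = 0.47436.
Then c = 342.1 − a·16 − b·94 = 310.33.
At (585, 176): z = −468.9 + 83.5 + 310.33 = -75.1 m.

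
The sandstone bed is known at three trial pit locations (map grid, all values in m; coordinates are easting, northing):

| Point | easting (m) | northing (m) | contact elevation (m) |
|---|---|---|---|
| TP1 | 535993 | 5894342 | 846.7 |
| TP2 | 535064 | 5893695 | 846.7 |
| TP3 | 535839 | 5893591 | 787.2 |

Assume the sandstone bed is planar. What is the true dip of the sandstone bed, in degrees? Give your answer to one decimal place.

6.4°

Let the plane be z = a·easting + b·northing + c.
TP2−TP1: −929a − 647b = 0;  TP3−TP1: −154a − 751b = −59.5.
Solving gives a = −0.06437, b = 0.09243.
Gradient magnitude |∇z| = √(a² + b²) = √(0.00414 + 0.00854) = 0.11263.
True dip = arctan(0.11263) = 6.4°, dipping toward SE (azimuth ≈ 145°).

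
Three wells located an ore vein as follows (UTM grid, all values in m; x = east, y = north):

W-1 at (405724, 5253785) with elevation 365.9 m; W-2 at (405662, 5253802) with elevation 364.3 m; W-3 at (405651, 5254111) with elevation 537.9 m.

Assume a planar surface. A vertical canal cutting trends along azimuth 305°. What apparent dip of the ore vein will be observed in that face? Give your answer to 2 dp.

Let the plane be z = a·x + b·y + c.
W-2−W-1: −62a + 17b = −1.6;  W-3−W-1: −73a + 326b = 172.
Solving gives a = 0.18162, b = 0.56828.
Unit vector along 305° is (sin 305°, cos 305°) = (-0.8192, 0.5736).
Slope in that direction = a·(-0.8192) + b·(0.5736) = 0.17717.
Apparent dip = arctan|0.17717| = 10.05° (true dip is 30.8°, so apparent ≤ true as expected).

10.05°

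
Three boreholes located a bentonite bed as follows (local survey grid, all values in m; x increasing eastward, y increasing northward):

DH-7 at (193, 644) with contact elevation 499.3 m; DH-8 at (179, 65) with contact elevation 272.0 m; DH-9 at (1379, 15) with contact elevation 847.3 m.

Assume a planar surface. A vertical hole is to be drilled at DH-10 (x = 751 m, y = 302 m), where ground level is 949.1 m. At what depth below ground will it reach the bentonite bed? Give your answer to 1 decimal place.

303.6 m

Let the plane be z = a·x + b·y + c.
DH-8−DH-7: −14a − 579b = −227.3;  DH-9−DH-7: 1186a − 629b = 348.
Solving gives a = 0.495275, b = 0.380598.
Then c = 499.3 − a·193 − b·644 = 158.61.
At (751, 302): z_contact = 371.95 + 114.94 + 158.61 = 645.50 m.
Depth below ground = 949.1 − 645.50 = 303.6 m.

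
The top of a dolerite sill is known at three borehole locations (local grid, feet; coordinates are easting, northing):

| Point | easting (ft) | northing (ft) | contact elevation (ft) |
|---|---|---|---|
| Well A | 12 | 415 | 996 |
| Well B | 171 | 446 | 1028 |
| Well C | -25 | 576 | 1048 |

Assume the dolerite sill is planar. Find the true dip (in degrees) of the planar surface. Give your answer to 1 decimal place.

Two edge vectors: Well A→Well B = (159, 31, 32), Well A→Well C = (-37, 161, 52).
Normal n = (Well A→Well B) × (Well A→Well C) = (-3540, -9452, 26746).
So ∂z/∂easting = −n_x/n_z = 0.13236 and ∂z/∂northing = −n_y/n_z = 0.35340.
Gradient magnitude |∇z| = √(a² + b²) = √(0.01752 + 0.12489) = 0.37737.
True dip = arctan(0.37737) = 20.7°, dipping toward SSW (azimuth ≈ 201°).

20.7°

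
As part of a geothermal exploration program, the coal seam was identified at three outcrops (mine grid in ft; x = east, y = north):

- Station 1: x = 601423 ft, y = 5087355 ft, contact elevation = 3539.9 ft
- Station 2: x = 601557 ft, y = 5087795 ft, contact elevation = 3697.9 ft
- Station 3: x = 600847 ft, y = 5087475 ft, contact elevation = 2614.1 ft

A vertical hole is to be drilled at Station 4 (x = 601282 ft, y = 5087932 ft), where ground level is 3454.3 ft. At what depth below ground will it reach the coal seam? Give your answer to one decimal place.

Two edge vectors: Station 1→Station 2 = (134, 440, 158), Station 1→Station 3 = (-576, 120, -925.8).
Normal n = (Station 1→Station 2) × (Station 1→Station 3) = (-426312, 33049.2, 269520).
So ∂z/∂x = −n_x/n_z = 1.581745325 and ∂z/∂y = −n_y/n_z = −0.122622440.
Intercept c from Station 1: 3539.9 − 951298.02 + 623823.88 = −323934.24.
At (601282, 5087932): z_contact = 951074.99 − 623894.64 − 323934.24 = 3246.12 ft.
Depth below ground = 3454.3 − 3246.12 = 208.2 ft.

208.2 ft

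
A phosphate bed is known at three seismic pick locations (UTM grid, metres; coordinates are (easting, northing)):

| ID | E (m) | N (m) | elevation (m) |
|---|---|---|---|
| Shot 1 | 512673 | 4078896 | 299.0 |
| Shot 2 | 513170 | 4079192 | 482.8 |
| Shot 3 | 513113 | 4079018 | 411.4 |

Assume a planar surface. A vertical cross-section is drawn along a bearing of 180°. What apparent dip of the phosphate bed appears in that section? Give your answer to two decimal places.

Let the plane be z = a·E + b·N + c.
Shot 2−Shot 1: 497a + 296b = 183.8;  Shot 3−Shot 1: 440a + 122b = 112.4.
Solving gives a = 0.15583, b = 0.35930.
Unit vector along 180° is (sin 180°, cos 180°) = (0.0000, -1.0000).
Slope in that direction = a·(0.0000) + b·(-1.0000) = −0.35930.
Apparent dip = arctan|0.35930| = 19.76° (true dip is 21.4°, so apparent ≤ true as expected).

19.76°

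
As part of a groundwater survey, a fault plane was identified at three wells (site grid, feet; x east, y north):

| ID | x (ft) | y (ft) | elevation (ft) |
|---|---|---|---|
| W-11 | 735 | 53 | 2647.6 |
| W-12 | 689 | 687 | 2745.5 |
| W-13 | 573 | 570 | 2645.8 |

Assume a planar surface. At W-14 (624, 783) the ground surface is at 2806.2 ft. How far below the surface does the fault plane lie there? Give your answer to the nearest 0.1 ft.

83.9 ft

Let the plane be z = a·x + b·y + c.
W-12−W-11: −46a + 634b = 97.9;  W-13−W-11: −162a + 517b = −1.8.
Solving gives a = 0.65575, b = 0.20199.
Then c = 2647.6 − a·735 − b·53 = 2154.92.
At (624, 783): z_contact = 409.19 + 158.16 + 2154.92 = 2722.27 ft.
Depth below ground = 2806.2 − 2722.27 = 83.9 ft.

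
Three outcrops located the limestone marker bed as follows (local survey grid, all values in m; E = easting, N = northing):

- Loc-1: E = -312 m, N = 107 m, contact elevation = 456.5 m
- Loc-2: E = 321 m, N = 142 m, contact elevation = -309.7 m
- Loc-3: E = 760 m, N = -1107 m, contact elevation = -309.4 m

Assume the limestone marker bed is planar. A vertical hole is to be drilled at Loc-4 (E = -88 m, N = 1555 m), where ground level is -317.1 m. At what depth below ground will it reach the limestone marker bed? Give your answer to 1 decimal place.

Two edge vectors: Loc-1→Loc-2 = (633, 35, -766.2), Loc-1→Loc-3 = (1072, -1214, -765.9).
Normal n = (Loc-1→Loc-2) × (Loc-1→Loc-3) = (-956973.3, -336551.7, -805982).
So ∂z/∂E = −n_x/n_z = −1.187338 and ∂z/∂N = −n_y/n_z = −0.417567.
Intercept c from Loc-1: 456.5 − 370.45 + 44.68 = 130.73.
At (-88, 1555): z_contact = 104.49 − 649.32 + 130.73 = -414.10 m.
Depth below ground = -317.1 − (-414.10) = 97.0 m.

97.0 m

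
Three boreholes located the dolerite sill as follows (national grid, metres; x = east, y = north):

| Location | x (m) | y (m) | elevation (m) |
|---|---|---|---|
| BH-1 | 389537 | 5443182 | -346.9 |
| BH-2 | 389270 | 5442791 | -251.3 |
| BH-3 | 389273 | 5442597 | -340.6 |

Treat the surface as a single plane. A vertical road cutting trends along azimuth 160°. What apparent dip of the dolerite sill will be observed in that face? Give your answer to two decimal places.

Two edge vectors: BH-1→BH-2 = (-267, -391, 95.6), BH-1→BH-3 = (-264, -585, 6.3).
Normal n = (BH-1→BH-2) × (BH-1→BH-3) = (53462.7, -23556.3, 52971).
So ∂z/∂x = −n_x/n_z = −1.00928 and ∂z/∂y = −n_y/n_z = 0.44470.
Unit vector along 160° is (sin 160°, cos 160°) = (0.3420, -0.9397).
Slope in that direction = a·(0.3420) + b·(-0.9397) = −0.76308.
Apparent dip = arctan|0.76308| = 37.35° (true dip is 47.8°, so apparent ≤ true as expected).

37.35°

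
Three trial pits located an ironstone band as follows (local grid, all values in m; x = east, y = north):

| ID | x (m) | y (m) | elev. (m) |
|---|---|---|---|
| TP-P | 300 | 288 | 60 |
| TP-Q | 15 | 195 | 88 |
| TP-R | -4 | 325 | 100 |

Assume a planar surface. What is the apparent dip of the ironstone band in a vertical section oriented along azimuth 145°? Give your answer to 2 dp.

Let the plane be z = a·x + b·y + c.
TP-Q−TP-P: −285a − 93b = 28;  TP-R−TP-P: −304a + 37b = 40.
Solving gives a = −0.12252, b = 0.07440.
Unit vector along 145° is (sin 145°, cos 145°) = (0.5736, -0.8192).
Slope in that direction = a·(0.5736) + b·(-0.8192) = −0.13122.
Apparent dip = arctan|0.13122| = 7.48° (true dip is 8.2°, so apparent ≤ true as expected).

7.48°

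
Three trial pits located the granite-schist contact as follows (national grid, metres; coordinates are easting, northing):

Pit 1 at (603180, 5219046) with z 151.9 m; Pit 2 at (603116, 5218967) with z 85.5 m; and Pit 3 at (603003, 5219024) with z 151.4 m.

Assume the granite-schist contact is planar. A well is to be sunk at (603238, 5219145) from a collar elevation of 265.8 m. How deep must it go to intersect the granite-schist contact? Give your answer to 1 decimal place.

28.2 m

Two edge vectors: Pit 1→Pit 2 = (-64, -79, -66.4), Pit 1→Pit 3 = (-177, -22, -0.5).
Normal n = (Pit 1→Pit 2) × (Pit 1→Pit 3) = (-1421.3, 11720.8, -12575).
So ∂z/∂easting = −n_x/n_z = −0.113025845 and ∂z/∂northing = −n_y/n_z = 0.932071571.
Intercept c from Pit 1: 151.9 + 68174.93 − 4864524.40 = −4796197.57.
At (603238, 5219145): z_contact = −68181.48 + 4864616.68 − 4796197.57 = 237.62 m.
Depth below ground = 265.8 − 237.62 = 28.2 m.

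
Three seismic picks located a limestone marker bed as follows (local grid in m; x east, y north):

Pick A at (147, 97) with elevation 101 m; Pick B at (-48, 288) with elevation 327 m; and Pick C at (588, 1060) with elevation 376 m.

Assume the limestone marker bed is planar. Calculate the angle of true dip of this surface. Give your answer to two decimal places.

39.63°

Two edge vectors: Pick A→Pick B = (-195, 191, 226), Pick A→Pick C = (441, 963, 275).
Normal n = (Pick A→Pick B) × (Pick A→Pick C) = (-165113, 153291, -272016).
So ∂z/∂x = −n_x/n_z = −0.60700 and ∂z/∂y = −n_y/n_z = 0.56354.
Gradient magnitude |∇z| = √(a² + b²) = √(0.36845 + 0.31757) = 0.82826.
True dip = arctan(0.82826) = 39.63°, dipping toward SE (azimuth ≈ 133°).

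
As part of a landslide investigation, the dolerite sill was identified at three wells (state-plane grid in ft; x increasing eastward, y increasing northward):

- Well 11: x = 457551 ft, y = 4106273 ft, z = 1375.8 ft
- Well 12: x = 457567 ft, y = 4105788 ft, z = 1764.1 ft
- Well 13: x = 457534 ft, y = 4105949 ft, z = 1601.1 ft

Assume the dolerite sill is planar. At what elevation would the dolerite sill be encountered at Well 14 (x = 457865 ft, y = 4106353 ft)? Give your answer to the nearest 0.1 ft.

Two edge vectors: Well 11→Well 12 = (16, -485, 388.3), Well 11→Well 13 = (-17, -324, 225.3).
Normal n = (Well 11→Well 12) × (Well 11→Well 13) = (16538.7, -10205.9, -13429).
So ∂z/∂x = −n_x/n_z = 1.231566014 and ∂z/∂y = −n_y/n_z = −0.759989575.
Intercept c from Well 11: 1375.8 − 563504.26 + 3120724.67 = 2558596.21.
At (457865, 4106353): z = 563891.0 − 3120785.5 + 2558596.21 = 1701.7 ft.

1701.7 ft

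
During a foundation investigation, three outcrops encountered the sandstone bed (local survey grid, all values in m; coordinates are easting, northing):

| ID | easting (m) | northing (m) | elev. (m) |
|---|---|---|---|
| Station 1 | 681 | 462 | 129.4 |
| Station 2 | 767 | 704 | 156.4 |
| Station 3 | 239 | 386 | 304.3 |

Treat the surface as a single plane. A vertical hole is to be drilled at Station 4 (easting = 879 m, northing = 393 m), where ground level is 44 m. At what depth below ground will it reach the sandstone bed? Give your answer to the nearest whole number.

Two edge vectors: Station 1→Station 2 = (86, 242, 27), Station 1→Station 3 = (-442, -76, 174.9).
Normal n = (Station 1→Station 2) × (Station 1→Station 3) = (44377.8, -26975.4, 100428).
So ∂z/∂easting = −n_x/n_z = −0.44189 and ∂z/∂northing = −n_y/n_z = 0.26860.
Intercept c from Station 1: 129.4 + 300.92 − 124.10 = 306.23.
At (879, 393): z_contact = −388.4 + 105.6 + 306.23 = 23.4 m.
Depth below ground = 44 − 23.4 = 21 m.

21 m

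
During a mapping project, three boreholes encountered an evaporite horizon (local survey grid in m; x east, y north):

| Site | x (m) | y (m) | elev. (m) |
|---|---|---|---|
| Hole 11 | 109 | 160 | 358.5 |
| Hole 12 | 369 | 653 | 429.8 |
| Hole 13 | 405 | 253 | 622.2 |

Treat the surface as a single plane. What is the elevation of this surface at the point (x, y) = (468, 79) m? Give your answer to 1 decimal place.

753.9 m

Let the plane be z = a·x + b·y + c.
Hole 12−Hole 11: 260a + 493b = 71.3;  Hole 13−Hole 11: 296a + 93b = 263.7.
Solving gives a = 1.01335, b = −0.38980.
Then c = 358.5 − a·109 − b·160 = 310.41.
At (468, 79): z = 474.2 − 30.8 + 310.41 = 753.9 m.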